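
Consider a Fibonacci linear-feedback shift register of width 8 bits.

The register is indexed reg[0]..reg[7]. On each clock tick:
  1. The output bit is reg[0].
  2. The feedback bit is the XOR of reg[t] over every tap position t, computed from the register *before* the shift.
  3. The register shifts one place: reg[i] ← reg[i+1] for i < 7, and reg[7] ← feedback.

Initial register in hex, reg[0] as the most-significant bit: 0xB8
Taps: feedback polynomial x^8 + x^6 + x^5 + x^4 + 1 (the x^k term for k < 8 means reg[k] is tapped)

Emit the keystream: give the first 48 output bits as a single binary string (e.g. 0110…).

tick  register→output (feedback)
  0  10111000→1 (0)
  1  01110000→0 (0)
  2  11100000→1 (1)
  3  11000001→1 (1)
  4  10000011→1 (0)
  5  00000110→0 (0)
  6  00001100→0 (0)
  7  00011000→0 (1)
  8  00110001→0 (0)
  9  01100010→0 (1)
 10  11000101→1 (0)
 11  10001010→1 (1)
 12  00010101→0 (1)
 13  00101011→0 (0)
 14  01010110→0 (0)
 15  10101100→1 (1)
 16  01011001→0 (1)
 17  10110011→1 (0)
 18  01100110→0 (0)
 19  11001100→1 (1)
 20  10011001→1 (0)
 21  00110010→0 (1)
 22  01100101→0 (1)
 23  11001011→1 (1)
 24  10010111→1 (1)
 25  00101111→0 (1)
 26  01011111→0 (1)
 27  10111111→1 (0)
 28  01111110→0 (1)
 29  11111101→1 (1)
 30  11111011→1 (1)
 31  11110111→1 (1)
 32  11101111→1 (0)
 33  11011110→1 (0)
 34  10111100→1 (1)
 35  01111001→0 (1)
 36  11110011→1 (0)
 37  11100110→1 (1)
 38  11001101→1 (1)
 39  10011011→1 (1)
 40  00110111→0 (0)
 41  01101110→0 (1)
 42  11011101→1 (1)
 43  10111011→1 (1)
 44  01110111→0 (0)
 45  11101110→1 (0)
 46  11011100→1 (1)
 47  10111001→1 (0)

101110000011000101011001100101111110111100110111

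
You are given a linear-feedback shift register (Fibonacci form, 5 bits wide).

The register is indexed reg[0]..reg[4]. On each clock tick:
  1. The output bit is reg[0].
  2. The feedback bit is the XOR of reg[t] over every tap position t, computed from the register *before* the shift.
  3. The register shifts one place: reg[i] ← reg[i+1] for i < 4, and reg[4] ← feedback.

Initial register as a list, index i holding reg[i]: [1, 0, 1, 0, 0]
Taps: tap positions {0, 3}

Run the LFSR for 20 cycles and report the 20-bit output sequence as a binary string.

tick  register→output (feedback)
  0  10100→1 (1)
  1  01001→0 (0)
  2  10010→1 (0)
  3  00100→0 (0)
  4  01000→0 (0)
  5  10000→1 (1)
  6  00001→0 (0)
  7  00010→0 (1)
  8  00101→0 (0)
  9  01010→0 (1)
 10  10101→1 (1)
 11  01011→0 (1)
 12  10111→1 (0)
 13  01110→0 (1)
 14  11101→1 (1)
 15  11011→1 (0)
 16  10110→1 (0)
 17  01100→0 (0)
 18  11000→1 (1)
 19  10001→1 (1)

10100100001010111011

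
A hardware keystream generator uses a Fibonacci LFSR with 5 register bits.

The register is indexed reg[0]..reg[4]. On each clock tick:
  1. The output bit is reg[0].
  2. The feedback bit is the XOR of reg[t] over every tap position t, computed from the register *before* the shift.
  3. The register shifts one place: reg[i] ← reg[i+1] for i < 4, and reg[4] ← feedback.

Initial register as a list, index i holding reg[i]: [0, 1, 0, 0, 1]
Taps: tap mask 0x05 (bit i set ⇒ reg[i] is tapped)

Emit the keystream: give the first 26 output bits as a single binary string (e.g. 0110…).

step | reg (before) | out | fb
   0 | 01001 | 0 | 0
   1 | 10010 | 1 | 1
   2 | 00101 | 0 | 1
   3 | 01011 | 0 | 0
   4 | 10110 | 1 | 0
   5 | 01100 | 0 | 1
   6 | 11001 | 1 | 1
   7 | 10011 | 1 | 1
   8 | 00111 | 0 | 1
   9 | 01111 | 0 | 1
  10 | 11111 | 1 | 0
  11 | 11110 | 1 | 0
  12 | 11100 | 1 | 0
  13 | 11000 | 1 | 1
  14 | 10001 | 1 | 1
  15 | 00011 | 0 | 0
  16 | 00110 | 0 | 1
  17 | 01101 | 0 | 1
  18 | 11011 | 1 | 1
  19 | 10111 | 1 | 0
  20 | 01110 | 0 | 1
  21 | 11101 | 1 | 0
  22 | 11010 | 1 | 1
  23 | 10101 | 1 | 0
  24 | 01010 | 0 | 0
  25 | 10100 | 1 | 0

01001011001111100011011101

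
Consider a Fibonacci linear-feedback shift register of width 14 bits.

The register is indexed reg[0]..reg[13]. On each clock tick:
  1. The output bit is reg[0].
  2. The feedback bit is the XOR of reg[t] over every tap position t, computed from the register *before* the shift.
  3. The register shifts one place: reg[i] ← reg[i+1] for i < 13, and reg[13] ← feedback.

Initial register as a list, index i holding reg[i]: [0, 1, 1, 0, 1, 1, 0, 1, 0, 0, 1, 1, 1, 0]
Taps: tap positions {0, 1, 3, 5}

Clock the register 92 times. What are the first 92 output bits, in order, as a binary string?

k : reg_k → out_k, fb_k
0: 01101101001110 → 0, fb=0
1: 11011010011100 → 1, fb=1
2: 10110100111001 → 1, fb=1
3: 01101001110011 → 0, fb=1
4: 11010011100111 → 1, fb=1
5: 10100111001111 → 1, fb=0
6: 01001110011110 → 0, fb=0
7: 10011100111100 → 1, fb=1
8: 00111001111001 → 0, fb=1
9: 01110011110011 → 0, fb=0
10: 11100111100110 → 1, fb=1
11: 11001111001101 → 1, fb=1
12: 10011110011011 → 1, fb=1
13: 00111100110111 → 0, fb=0
14: 01111001101110 → 0, fb=0
15: 11110011011100 → 1, fb=1
16: 11100110111001 → 1, fb=1
17: 11001101110011 → 1, fb=1
18: 10011011100111 → 1, fb=0
19: 00110111001110 → 0, fb=0
20: 01101110011100 → 0, fb=0
21: 11011100111000 → 1, fb=0
22: 10111001110000 → 1, fb=0
23: 01110011100000 → 0, fb=0
24: 11100111000000 → 1, fb=1
25: 11001110000001 → 1, fb=1
26: 10011100000011 → 1, fb=1
27: 00111000000111 → 0, fb=1
28: 01110000001111 → 0, fb=0
29: 11100000011110 → 1, fb=0
30: 11000000111100 → 1, fb=0
31: 10000001111000 → 1, fb=1
32: 00000011110001 → 0, fb=0
33: 00000111100010 → 0, fb=1
34: 00001111000101 → 0, fb=1
35: 00011110001011 → 0, fb=0
36: 00111100010110 → 0, fb=0
37: 01111000101100 → 0, fb=0
38: 11110001011000 → 1, fb=1
39: 11100010110001 → 1, fb=0
40: 11000101100010 → 1, fb=1
41: 10001011000101 → 1, fb=1
42: 00010110001011 → 0, fb=0
43: 00101100010110 → 0, fb=1
44: 01011000101101 → 0, fb=0
45: 10110001011010 → 1, fb=0
46: 01100010110100 → 0, fb=1
47: 11000101101001 → 1, fb=1
48: 10001011010011 → 1, fb=1
49: 00010110100111 → 0, fb=0
50: 00101101001110 → 0, fb=1
51: 01011010011101 → 0, fb=0
52: 10110100111010 → 1, fb=1
53: 01101001110101 → 0, fb=1
54: 11010011101011 → 1, fb=1
55: 10100111010111 → 1, fb=0
56: 01001110101110 → 0, fb=0
57: 10011101011100 → 1, fb=1
58: 00111010111001 → 0, fb=1
59: 01110101110011 → 0, fb=1
60: 11101011100111 → 1, fb=0
61: 11010111001110 → 1, fb=0
62: 10101110011100 → 1, fb=0
63: 01011100111000 → 0, fb=1
64: 10111001110001 → 1, fb=0
65: 01110011100010 → 0, fb=0
66: 11100111000100 → 1, fb=1
67: 11001110001001 → 1, fb=1
68: 10011100010011 → 1, fb=1
69: 00111000100111 → 0, fb=1
70: 01110001001111 → 0, fb=0
71: 11100010011110 → 1, fb=0
72: 11000100111100 → 1, fb=1
73: 10001001111001 → 1, fb=1
74: 00010011110011 → 0, fb=1
75: 00100111100111 → 0, fb=1
76: 01001111001111 → 0, fb=0
77: 10011110011110 → 1, fb=1
78: 00111100111101 → 0, fb=0
79: 01111001111010 → 0, fb=0
80: 11110011110100 → 1, fb=1
81: 11100111101001 → 1, fb=1
82: 11001111010011 → 1, fb=1
83: 10011110100111 → 1, fb=1
84: 00111101001111 → 0, fb=0
85: 01111010011110 → 0, fb=0
86: 11110100111100 → 1, fb=0
87: 11101001111000 → 1, fb=0
88: 11010011110000 → 1, fb=1
89: 10100111100001 → 1, fb=0
90: 01001111000010 → 0, fb=0
91: 10011110000100 → 1, fb=1

01101101001110011110011011100111000000111100010110001011010011101011100111000100111100111101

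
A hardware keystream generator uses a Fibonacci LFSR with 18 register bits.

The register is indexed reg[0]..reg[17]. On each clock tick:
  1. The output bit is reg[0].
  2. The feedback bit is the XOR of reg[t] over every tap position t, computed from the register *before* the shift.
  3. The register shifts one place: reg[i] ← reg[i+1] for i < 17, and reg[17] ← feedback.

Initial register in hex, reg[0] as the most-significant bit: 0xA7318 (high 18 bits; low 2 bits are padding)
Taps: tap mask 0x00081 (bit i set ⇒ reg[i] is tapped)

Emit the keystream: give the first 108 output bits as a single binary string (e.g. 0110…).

step | reg (before) | out | fb
   0 | 101001110011000110 | 1 | 0
   1 | 010011100110001100 | 0 | 0
   2 | 100111001100011000 | 1 | 1
   3 | 001110011000110001 | 0 | 1
   4 | 011100110001100011 | 0 | 1
   5 | 111001100011000111 | 1 | 1
   6 | 110011000110001111 | 1 | 1
   7 | 100110001100011111 | 1 | 1
   8 | 001100011000111111 | 0 | 1
   9 | 011000110001111111 | 0 | 1
  10 | 110001100011111111 | 1 | 1
  11 | 100011000111111111 | 1 | 1
  12 | 000110001111111111 | 0 | 0
  13 | 001100011111111110 | 0 | 1
  14 | 011000111111111101 | 0 | 1
  15 | 110001111111111011 | 1 | 0
  16 | 100011111111110110 | 1 | 0
  17 | 000111111111101100 | 0 | 1
  18 | 001111111111011001 | 0 | 1
  19 | 011111111110110011 | 0 | 1
  20 | 111111111101100111 | 1 | 0
  21 | 111111111011001110 | 1 | 0
  22 | 111111110110011100 | 1 | 0
  23 | 111111101100111000 | 1 | 1
  24 | 111111011001110001 | 1 | 0
  25 | 111110110011100010 | 1 | 0
  26 | 111101100111000100 | 1 | 1
  27 | 111011001110001001 | 1 | 1
  28 | 110110011100010011 | 1 | 0
  29 | 101100111000100110 | 1 | 0
  30 | 011001110001001100 | 0 | 1
  31 | 110011100010011001 | 1 | 1
  32 | 100111000100110011 | 1 | 1
  33 | 001110001001100111 | 0 | 0
  34 | 011100010011001110 | 0 | 1
  35 | 111000100110011101 | 1 | 1
  36 | 110001001100111011 | 1 | 1
  37 | 100010011001110111 | 1 | 0
  38 | 000100110011101110 | 0 | 1
  39 | 001001100111011101 | 0 | 0
  40 | 010011001110111010 | 0 | 0
  41 | 100110011101110100 | 1 | 0
  42 | 001100111011101000 | 0 | 1
  43 | 011001110111010001 | 0 | 1
  44 | 110011101110100011 | 1 | 1
  45 | 100111011101000111 | 1 | 0
  46 | 001110111010001110 | 0 | 1
  47 | 011101110100011101 | 0 | 1
  48 | 111011101000111011 | 1 | 1
  49 | 110111010001110111 | 1 | 0
  50 | 101110100011101110 | 1 | 1
  51 | 011101000111011101 | 0 | 0
  52 | 111010001110111010 | 1 | 1
  53 | 110100011101110101 | 1 | 0
  54 | 101000111011101010 | 1 | 0
  55 | 010001110111010100 | 0 | 1
  56 | 100011101110101001 | 1 | 1
  57 | 000111011101010011 | 0 | 1
  58 | 001110111010100111 | 0 | 1
  59 | 011101110101001111 | 0 | 1
  60 | 111011101010011111 | 1 | 1
  61 | 110111010100111111 | 1 | 0
  62 | 101110101001111110 | 1 | 1
  63 | 011101010011111101 | 0 | 1
  64 | 111010100111111011 | 1 | 1
  65 | 110101001111110111 | 1 | 1
  66 | 101010011111101111 | 1 | 0
  67 | 010100111111011110 | 0 | 1
  68 | 101001111110111101 | 1 | 0
  69 | 010011111101111010 | 0 | 1
  70 | 100111111011110101 | 1 | 0
  71 | 001111110111101010 | 0 | 1
  72 | 011111101111010101 | 0 | 0
  73 | 111111011110101010 | 1 | 0
  74 | 111110111101010100 | 1 | 0
  75 | 111101111010101000 | 1 | 0
  76 | 111011110101010000 | 1 | 0
  77 | 110111101010100000 | 1 | 1
  78 | 101111010101000001 | 1 | 0
  79 | 011110101010000010 | 0 | 0
  80 | 111101010100000100 | 1 | 0
  81 | 111010101000001000 | 1 | 1
  82 | 110101010000010001 | 1 | 0
  83 | 101010100000100010 | 1 | 1
  84 | 010101000001000101 | 0 | 0
  85 | 101010000010001010 | 1 | 1
  86 | 010100000100010101 | 0 | 0
  87 | 101000001000101010 | 1 | 1
  88 | 010000010001010101 | 0 | 1
  89 | 100000100010101011 | 1 | 1
  90 | 000001000101010111 | 0 | 0
  91 | 000010001010101110 | 0 | 0
  92 | 000100010101011100 | 0 | 1
  93 | 001000101010111001 | 0 | 0
  94 | 010001010101110010 | 0 | 1
  95 | 100010101011100101 | 1 | 1
  96 | 000101010111001011 | 0 | 1
  97 | 001010101110010111 | 0 | 0
  98 | 010101011100101110 | 0 | 1
  99 | 101010111001011101 | 1 | 0
 100 | 010101110010111010 | 0 | 1
 101 | 101011100101110101 | 1 | 1
 102 | 010111001011101011 | 0 | 0
 103 | 101110010111010110 | 1 | 0
 104 | 011100101110101100 | 0 | 0
 105 | 111001011101011000 | 1 | 0
 106 | 110010111010110000 | 1 | 0
 107 | 100101110101100000 | 1 | 0

101001110011000110001111111111011001110001001100111011101000111011101010011111101111010101000001000101010111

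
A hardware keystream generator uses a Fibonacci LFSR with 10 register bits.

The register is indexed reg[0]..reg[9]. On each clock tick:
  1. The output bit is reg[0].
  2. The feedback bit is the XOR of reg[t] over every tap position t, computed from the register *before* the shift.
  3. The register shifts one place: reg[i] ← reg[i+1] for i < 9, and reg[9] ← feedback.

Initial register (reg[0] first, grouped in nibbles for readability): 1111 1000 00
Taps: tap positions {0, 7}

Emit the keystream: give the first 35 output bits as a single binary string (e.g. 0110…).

k : reg_k → out_k, fb_k
0: 1111100000 → 1, fb=1
1: 1111000001 → 1, fb=1
2: 1110000011 → 1, fb=1
3: 1100000111 → 1, fb=0
4: 1000001110 → 1, fb=0
5: 0000011100 → 0, fb=1
6: 0000111001 → 0, fb=0
7: 0001110010 → 0, fb=0
8: 0011100100 → 0, fb=1
9: 0111001001 → 0, fb=0
10: 1110010010 → 1, fb=1
11: 1100100101 → 1, fb=0
12: 1001001010 → 1, fb=1
13: 0010010101 → 0, fb=1
14: 0100101011 → 0, fb=0
15: 1001010110 → 1, fb=0
16: 0010101100 → 0, fb=1
17: 0101011001 → 0, fb=0
18: 1010110010 → 1, fb=1
19: 0101100101 → 0, fb=1
20: 1011001011 → 1, fb=1
21: 0110010111 → 0, fb=1
22: 1100101111 → 1, fb=0
23: 1001011110 → 1, fb=0
24: 0010111100 → 0, fb=1
25: 0101111001 → 0, fb=0
26: 1011110010 → 1, fb=1
27: 0111100101 → 0, fb=1
28: 1111001011 → 1, fb=1
29: 1110010111 → 1, fb=0
30: 1100101110 → 1, fb=0
31: 1001011100 → 1, fb=0
32: 0010111000 → 0, fb=0
33: 0101110000 → 0, fb=0
34: 1011100000 → 1, fb=1

11111000001110010010101100101111001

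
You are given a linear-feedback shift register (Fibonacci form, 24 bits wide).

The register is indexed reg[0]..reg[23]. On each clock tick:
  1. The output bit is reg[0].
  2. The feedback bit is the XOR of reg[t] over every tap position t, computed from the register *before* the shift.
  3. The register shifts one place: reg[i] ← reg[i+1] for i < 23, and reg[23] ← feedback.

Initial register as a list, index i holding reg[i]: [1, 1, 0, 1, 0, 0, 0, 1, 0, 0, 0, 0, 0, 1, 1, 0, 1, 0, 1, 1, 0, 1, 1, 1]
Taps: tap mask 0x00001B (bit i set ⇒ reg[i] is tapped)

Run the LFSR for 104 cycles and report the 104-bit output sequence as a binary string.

step | reg (before) | out | fb
   0 | 110100010000011010110111 | 1 | 1
   1 | 101000100000110101101111 | 1 | 1
   2 | 010001000001101011011111 | 0 | 1
   3 | 100010000011010110111111 | 1 | 0
   4 | 000100000110101101111110 | 0 | 1
   5 | 001000001101011011111101 | 0 | 0
   6 | 010000011010110111111010 | 0 | 1
   7 | 100000110101101111110101 | 1 | 1
   8 | 000001101011011111101011 | 0 | 0
   9 | 000011010110111111010110 | 0 | 1
  10 | 000110101101111110101101 | 0 | 0
  11 | 001101011011111101011010 | 0 | 1
  12 | 011010110111111010110101 | 0 | 0
  13 | 110101101111110101101010 | 1 | 1
  14 | 101011011111101011010101 | 1 | 0
  15 | 010110111111010110101010 | 0 | 1
  16 | 101101111110101101010101 | 1 | 0
  17 | 011011111101011010101010 | 0 | 0
  18 | 110111111010110101010100 | 1 | 0
  19 | 101111110101101010101000 | 1 | 1
  20 | 011111101011010101010001 | 0 | 1
  21 | 111111010110101010100011 | 1 | 0
  22 | 111110101101010101000110 | 1 | 0
  23 | 111101011010101010001100 | 1 | 1
  24 | 111010110101010100011001 | 1 | 1
  25 | 110101101010101000110011 | 1 | 1
  26 | 101011010101010001100111 | 1 | 0
  27 | 010110101010100011001110 | 0 | 1
  28 | 101101010101000110011101 | 1 | 0
  29 | 011010101010001100111010 | 0 | 0
  30 | 110101010100011001110100 | 1 | 1
  31 | 101010101000110011101001 | 1 | 0
  32 | 010101010001100111010010 | 0 | 0
  33 | 101010100011001110100100 | 1 | 0
  34 | 010101000110011101001000 | 0 | 0
  35 | 101010001100111010010000 | 1 | 0
  36 | 010100011001110100100000 | 0 | 0
  37 | 101000110011101001000000 | 1 | 1
  38 | 010001100111010010000001 | 0 | 1
  39 | 100011001110100100000011 | 1 | 0
  40 | 000110011101001000000110 | 0 | 0
  41 | 001100111010010000001100 | 0 | 1
  42 | 011001110100100000011001 | 0 | 1
  43 | 110011101001000000110011 | 1 | 1
  44 | 100111010010000001100111 | 1 | 1
  45 | 001110100100000011001111 | 0 | 0
  46 | 011101001000000110011110 | 0 | 0
  47 | 111010010000001100111100 | 1 | 1
  48 | 110100100000011001111001 | 1 | 1
  49 | 101001000000110011110011 | 1 | 1
  50 | 010010000001100111100111 | 0 | 0
  51 | 100100000011001111001110 | 1 | 0
  52 | 001000000110011110011100 | 0 | 0
  53 | 010000001100111100111000 | 0 | 1
  54 | 100000011001111001110001 | 1 | 1
  55 | 000000110011110011100011 | 0 | 0
  56 | 000001100111100111000110 | 0 | 0
  57 | 000011001111001110001100 | 0 | 1
  58 | 000110011110011100011001 | 0 | 0
  59 | 001100111100111000110010 | 0 | 1
  60 | 011001111001110001100101 | 0 | 1
  61 | 110011110011100011001011 | 1 | 1
  62 | 100111100111000110010111 | 1 | 1
  63 | 001111001110001100101111 | 0 | 0
  64 | 011110011100011001011110 | 0 | 1
  65 | 111100111000110010111101 | 1 | 1
  66 | 111001110001100101111011 | 1 | 0
  67 | 110011100011001011110110 | 1 | 1
  68 | 100111000110010111101101 | 1 | 1
  69 | 001110001100101111011011 | 0 | 0
  70 | 011100011001011110110110 | 0 | 0
  71 | 111000110010111101101100 | 1 | 0
  72 | 110001100101111011011000 | 1 | 0
  73 | 100011001011110110110000 | 1 | 0
  74 | 000110010111101101100000 | 0 | 0
  75 | 001100101111011011000000 | 0 | 1
  76 | 011001011110110110000001 | 0 | 1
  77 | 110010111101101100000011 | 1 | 1
  78 | 100101111011011000000111 | 1 | 0
  79 | 001011110110110000001110 | 0 | 1
  80 | 010111101101100000011101 | 0 | 1
  81 | 101111011011000000111011 | 1 | 1
  82 | 011110110110000001110111 | 0 | 1
  83 | 111101101100000011101111 | 1 | 1
  84 | 111011011000000111011111 | 1 | 1
  85 | 110110110000001110111111 | 1 | 0
  86 | 101101100000011101111110 | 1 | 0
  87 | 011011000000111011111100 | 0 | 0
  88 | 110110000001110111111000 | 1 | 0
  89 | 101100000011101111110000 | 1 | 0
  90 | 011000000111011111100000 | 0 | 1
  91 | 110000001110111111000001 | 1 | 0
  92 | 100000011101111110000010 | 1 | 1
  93 | 000000111011111100000101 | 0 | 0
  94 | 000001110111111000001010 | 0 | 0
  95 | 000011101111110000010100 | 0 | 1
  96 | 000111011111100000101001 | 0 | 0
  97 | 001110111111000001010010 | 0 | 0
  98 | 011101111110000010100100 | 0 | 0
  99 | 111011111100000101001000 | 1 | 1
 100 | 110111111000001010010001 | 1 | 0
 101 | 101111110000010100100010 | 1 | 1
 102 | 011111100000101001000101 | 0 | 1
 103 | 111111000001010010001011 | 1 | 0

11010001000001101011011111101011010101010001100111010010000001100111100111000110010111101101100000011101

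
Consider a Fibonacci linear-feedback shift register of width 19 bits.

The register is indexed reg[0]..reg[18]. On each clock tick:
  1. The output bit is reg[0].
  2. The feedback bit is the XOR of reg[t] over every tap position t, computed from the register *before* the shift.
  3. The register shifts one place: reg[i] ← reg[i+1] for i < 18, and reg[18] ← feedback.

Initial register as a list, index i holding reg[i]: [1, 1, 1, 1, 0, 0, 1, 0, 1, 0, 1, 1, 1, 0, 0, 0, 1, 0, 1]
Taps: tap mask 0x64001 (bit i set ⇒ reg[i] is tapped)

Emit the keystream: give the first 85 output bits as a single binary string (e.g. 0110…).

1111001010111000101000101011010101001000000111101010011011110000011100101011100100000

step | reg (before) | out | fb
   0 | 1111001010111000101 | 1 | 0
   1 | 1110010101110001010 | 1 | 0
   2 | 1100101011100010100 | 1 | 0
   3 | 1001010111000101000 | 1 | 1
   4 | 0010101110001010001 | 0 | 0
   5 | 0101011100010100010 | 0 | 1
   6 | 1010111000101000101 | 1 | 0
   7 | 0101110001010001010 | 0 | 1
   8 | 1011100010100010101 | 1 | 1
   9 | 0111000101000101011 | 0 | 0
  10 | 1110001010001010110 | 1 | 1
  11 | 1100010100010101101 | 1 | 0
  12 | 1000101000101011010 | 1 | 1
  13 | 0001010001010110101 | 0 | 0
  14 | 0010100010101101010 | 0 | 1
  15 | 0101000101011010101 | 0 | 0
  16 | 1010001010110101010 | 1 | 0
  17 | 0100010101101010100 | 0 | 1
  18 | 1000101011010101001 | 1 | 0
  19 | 0001010110101010010 | 0 | 0
  20 | 0010101101010100100 | 0 | 0
  21 | 0101011010101001000 | 0 | 0
  22 | 1010110101010010000 | 1 | 0
  23 | 0101101010100100000 | 0 | 0
  24 | 1011010101001000000 | 1 | 1
  25 | 0110101010010000001 | 0 | 1
  26 | 1101010100100000011 | 1 | 1
  27 | 1010101001000000111 | 1 | 1
  28 | 0101010010000001111 | 0 | 0
  29 | 1010100100000011110 | 1 | 1
  30 | 0101001000000111101 | 0 | 0
  31 | 1010010000001111010 | 1 | 1
  32 | 0100100000011110101 | 0 | 0
  33 | 1001000000111101010 | 1 | 0
  34 | 0010000001111010100 | 0 | 1
  35 | 0100000011110101001 | 0 | 1
  36 | 1000000111101010011 | 1 | 0
  37 | 0000001111010100110 | 0 | 1
  38 | 0000011110101001101 | 0 | 1
  39 | 0000111101010011011 | 0 | 1
  40 | 0001111010100110111 | 0 | 1
  41 | 0011110101001101111 | 0 | 0
  42 | 0111101010011011110 | 0 | 0
  43 | 1111010100110111100 | 1 | 0
  44 | 1110101001101111000 | 1 | 0
  45 | 1101010011011110000 | 1 | 0
  46 | 1010100110111100000 | 1 | 1
  47 | 0101001101111000001 | 0 | 1
  48 | 1010011011110000011 | 1 | 1
  49 | 0100110111100000111 | 0 | 0
  50 | 1001101111000001110 | 1 | 0
  51 | 0011011110000011100 | 0 | 1
  52 | 0110111100000111001 | 0 | 0
  53 | 1101111000001110010 | 1 | 1
  54 | 1011110000011100101 | 1 | 0
  55 | 0111100000111001010 | 0 | 1
  56 | 1111000001110010101 | 1 | 1
  57 | 1110000011100101011 | 1 | 1
  58 | 1100000111001010111 | 1 | 0
  59 | 1000001110010101110 | 1 | 0
  60 | 0000011100101011100 | 0 | 1
  61 | 0000111001010111001 | 0 | 0
  62 | 0001110010101110010 | 0 | 0
  63 | 0011100101011100100 | 0 | 0
  64 | 0111001010111001000 | 0 | 0
  65 | 1110010101110010000 | 1 | 0
  66 | 1100101011100100000 | 1 | 1
  67 | 1001010111001000001 | 1 | 0
  68 | 0010101110010000010 | 0 | 1
  69 | 0101011100100000101 | 0 | 1
  70 | 1010111001000001011 | 1 | 1
  71 | 0101110010000010111 | 0 | 1
  72 | 1011100100000101111 | 1 | 1
  73 | 0111001000001011111 | 0 | 1
  74 | 1110010000010111111 | 1 | 0
  75 | 1100100000101111110 | 1 | 1
  76 | 1001000001011111101 | 1 | 1
  77 | 0010000010111111011 | 0 | 1
  78 | 0100000101111110111 | 0 | 1
  79 | 1000001011111101111 | 1 | 1
  80 | 0000010111111011111 | 0 | 1
  81 | 0000101111110111111 | 0 | 1
  82 | 0001011111101111111 | 0 | 1
  83 | 0010111111011111111 | 0 | 1
  84 | 0101111110111111111 | 0 | 1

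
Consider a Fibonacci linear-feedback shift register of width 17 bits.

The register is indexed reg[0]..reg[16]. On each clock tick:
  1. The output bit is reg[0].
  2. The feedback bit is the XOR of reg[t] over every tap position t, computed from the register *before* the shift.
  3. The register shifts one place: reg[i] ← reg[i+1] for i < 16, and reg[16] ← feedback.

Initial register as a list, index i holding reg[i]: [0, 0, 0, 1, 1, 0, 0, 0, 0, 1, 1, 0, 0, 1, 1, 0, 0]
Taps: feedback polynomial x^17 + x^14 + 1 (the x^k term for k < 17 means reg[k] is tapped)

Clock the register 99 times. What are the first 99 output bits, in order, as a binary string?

000110000110011001000100101001111101100101111100011000001010101101011011001100111101011101110111000

tick  register→output (feedback)
  0  00011000011001100→0 (1)
  1  00110000110011001→0 (0)
  2  01100001100110010→0 (0)
  3  11000011001100100→1 (0)
  4  10000110011001000→1 (1)
  5  00001100110010001→0 (0)
  6  00011001100100010→0 (0)
  7  00110011001000100→0 (1)
  8  01100110010001001→0 (0)
  9  11001100100010010→1 (1)
 10  10011001000100101→1 (0)
 11  00110010001001010→0 (0)
 12  01100100010010100→0 (1)
 13  11001000100101001→1 (1)
 14  10010001001010011→1 (1)
 15  00100010010100111→0 (1)
 16  01000100101001111→0 (1)
 17  10001001010011111→1 (0)
 18  00010010100111110→0 (1)
 19  00100101001111101→0 (1)
 20  01001010011111011→0 (0)
 21  10010100111110110→1 (0)
 22  00101001111101100→0 (1)
 23  01010011111011001→0 (0)
 24  10100111110110010→1 (1)
 25  01001111101100101→0 (1)
 26  10011111011001011→1 (1)
 27  00111110110010111→0 (1)
 28  01111101100101111→0 (1)
 29  11111011001011111→1 (0)
 30  11110110010111110→1 (0)
 31  11101100101111100→1 (0)
 32  11011001011111000→1 (1)
 33  10110010111110001→1 (1)
 34  01100101111100011→0 (0)
 35  11001011111000110→1 (0)
 36  10010111110001100→1 (0)
 37  00101111100011000→0 (0)
 38  01011111000110000→0 (0)
 39  10111110001100000→1 (1)
 40  01111100011000001→0 (0)
 41  11111000110000010→1 (1)
 42  11110001100000101→1 (0)
 43  11100011000001010→1 (1)
 44  11000110000010101→1 (0)
 45  10001100000101010→1 (1)
 46  00011000001010101→0 (1)
 47  00110000010101011→0 (0)
 48  01100000101010110→0 (1)
 49  11000001010101101→1 (0)
 50  10000010101011010→1 (1)
 51  00000101010110101→0 (1)
 52  00001010101101011→0 (0)
 53  00010101011010110→0 (1)
 54  00101010110101101→0 (1)
 55  01010101101011011→0 (0)
 56  10101011010110110→1 (0)
 57  01010110101101100→0 (1)
 58  10101101011011001→1 (1)
 59  01011010110110011→0 (0)
 60  10110101101100110→1 (0)
 61  01101011011001100→0 (1)
 62  11010110110011001→1 (1)
 63  10101101100110011→1 (1)
 64  01011011001100111→0 (1)
 65  10110110011001111→1 (0)
 66  01101100110011110→0 (1)
 67  11011001100111101→1 (0)
 68  10110011001111010→1 (1)
 69  01100110011110101→0 (1)
 70  11001100111101011→1 (1)
 71  10011001111010111→1 (0)
 72  00110011110101110→0 (1)
 73  01100111101011101→0 (1)
 74  11001111010111011→1 (1)
 75  10011110101110111→1 (0)
 76  00111101011101110→0 (1)
 77  01111010111011101→0 (1)
 78  11110101110111011→1 (1)
 79  11101011101110111→1 (0)
 80  11010111011101110→1 (0)
 81  10101110111011100→1 (0)
 82  01011101110111000→0 (0)
 83  10111011101110000→1 (1)
 84  01110111011100001→0 (0)
 85  11101110111000010→1 (1)
 86  11011101110000101→1 (0)
 87  10111011100001010→1 (1)
 88  01110111000010101→0 (1)
 89  11101110000101011→1 (1)
 90  11011100001010111→1 (0)
 91  10111000010101110→1 (0)
 92  01110000101011100→0 (1)
 93  11100001010111001→1 (1)
 94  11000010101110011→1 (1)
 95  10000101011100111→1 (0)
 96  00001010111001110→0 (1)
 97  00010101110011101→0 (1)
 98  00101011100111011→0 (0)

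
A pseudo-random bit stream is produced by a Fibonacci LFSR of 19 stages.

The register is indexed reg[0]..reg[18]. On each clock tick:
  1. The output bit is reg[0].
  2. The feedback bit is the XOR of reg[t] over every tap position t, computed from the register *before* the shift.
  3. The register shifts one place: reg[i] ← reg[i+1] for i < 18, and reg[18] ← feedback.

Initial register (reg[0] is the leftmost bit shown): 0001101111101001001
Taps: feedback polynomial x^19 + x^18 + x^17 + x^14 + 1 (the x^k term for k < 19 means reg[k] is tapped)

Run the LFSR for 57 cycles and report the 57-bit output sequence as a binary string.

000110111110100100111000111110001000001011010111100010110

k : reg_k → out_k, fb_k
0: 0001101111101001001 → 0, fb=1
1: 0011011111010010011 → 0, fb=1
2: 0110111110100100111 → 0, fb=0
3: 1101111101001001110 → 1, fb=0
4: 1011111010010011100 → 1, fb=0
5: 0111110100100111000 → 0, fb=1
6: 1111101001001110001 → 1, fb=1
7: 1111010010011100011 → 1, fb=1
8: 1110100100111000111 → 1, fb=1
9: 1101001001110001111 → 1, fb=1
10: 1010010011100011111 → 1, fb=0
11: 0100100111000111110 → 0, fb=0
12: 1001001110001111100 → 1, fb=0
13: 0010011100011111000 → 0, fb=1
14: 0100111000111110001 → 0, fb=0
15: 1001110001111100010 → 1, fb=0
16: 0011100011111000100 → 0, fb=0
17: 0111000111110001000 → 0, fb=0
18: 1110001111100010000 → 1, fb=0
19: 1100011111000100000 → 1, fb=1
20: 1000111110001000001 → 1, fb=0
21: 0001111100010000010 → 0, fb=1
22: 0011111000100000101 → 0, fb=1
23: 0111110001000001011 → 0, fb=0
24: 1111100010000010110 → 1, fb=1
25: 1111000100000101101 → 1, fb=0
26: 1110001000001011010 → 1, fb=1
27: 1100010000010110101 → 1, fb=1
28: 1000100000101101011 → 1, fb=1
29: 0001000001011010111 → 0, fb=1
30: 0010000010110101111 → 0, fb=0
31: 0100000101101011110 → 0, fb=0
32: 1000001011010111100 → 1, fb=0
33: 0000010110101111000 → 0, fb=1
34: 0000101101011110001 → 0, fb=0
35: 0001011010111100010 → 0, fb=1
36: 0010110101111000101 → 0, fb=1
37: 0101101011110001011 → 0, fb=0
38: 1011010111100010110 → 1, fb=1
39: 0110101111000101101 → 0, fb=1
40: 1101011110001011011 → 1, fb=0
41: 1010111100010110110 → 1, fb=1
42: 0101111000101101101 → 0, fb=1
43: 1011110001011011011 → 1, fb=0
44: 0111100010110110110 → 0, fb=0
45: 1111000101101101100 → 1, fb=1
46: 1110001011011011001 → 1, fb=1
47: 1100010110110110011 → 1, fb=0
48: 1000101101101100110 → 1, fb=0
49: 0001011011011001100 → 0, fb=0
50: 0010110110110011000 → 0, fb=1
51: 0101101101100110001 → 0, fb=0
52: 1011011011001100010 → 1, fb=0
53: 0110110110011000100 → 0, fb=0
54: 1101101100110001000 → 1, fb=1
55: 1011011001100010001 → 1, fb=1
56: 0110110011000100011 → 0, fb=0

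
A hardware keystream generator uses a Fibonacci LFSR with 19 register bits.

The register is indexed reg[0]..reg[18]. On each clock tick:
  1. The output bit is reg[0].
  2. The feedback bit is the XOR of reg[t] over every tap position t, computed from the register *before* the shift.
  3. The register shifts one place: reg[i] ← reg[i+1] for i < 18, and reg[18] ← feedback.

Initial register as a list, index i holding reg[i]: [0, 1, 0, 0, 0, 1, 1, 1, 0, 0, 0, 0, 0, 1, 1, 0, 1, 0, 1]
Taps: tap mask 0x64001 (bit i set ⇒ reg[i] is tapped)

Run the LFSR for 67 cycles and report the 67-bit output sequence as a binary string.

tick  register→output (feedback)
  0  0100011100000110101→0 (0)
  1  1000111000001101010→1 (0)
  2  0001110000011010100→0 (1)
  3  0011100000110101001→0 (1)
  4  0111000001101010011→0 (1)
  5  1110000011010100111→1 (1)
  6  1100000110101001111→1 (1)
  7  1000001101010011111→1 (0)
  8  0000011010100111110→0 (0)
  9  0000110101001111100→0 (1)
 10  0001101010011111001→0 (0)
 11  0011010100111110010→0 (0)
 12  0110101001111100100→0 (0)
 13  1101010011111001000→1 (1)
 14  1010100111110010001→1 (1)
 15  0101001111100100011→0 (0)
 16  1010011111001000110→1 (0)
 17  0100111110010001100→0 (0)
 18  1001111100100011000→1 (0)
 19  0011111001000110000→0 (1)
 20  0111110010001100001→0 (1)
 21  1111100100011000011→1 (1)
 22  1111001000110000111→1 (1)
 23  1110010001100001111→1 (1)
 24  1100100011000011111→1 (0)
 25  1001000110000111110→1 (1)
 26  0010001100001111101→0 (0)
 27  0100011000011111010→0 (0)
 28  1000110000111110100→1 (0)
 29  0001100001111101000→0 (0)
 30  0011000011111010000→0 (1)
 31  0110000111110100001→0 (1)
 32  1100001111101000011→1 (1)
 33  1000011111010000111→1 (1)
 34  0000111110100001111→0 (0)
 35  0001111101000011110→0 (0)
 36  0011111010000111100→0 (1)
 37  0111110100001111001→0 (0)
 38  1111101000011110010→1 (1)
 39  1111010000111100101→1 (0)
 40  1110100001111001010→1 (0)
 41  1101000011110010100→1 (0)
 42  1010000111100101000→1 (1)
 43  0100001111001010001→0 (0)
 44  1000011110010100010→1 (0)
 45  0000111100101000100→0 (0)
 46  0001111001010001000→0 (0)
 47  0011110010100010000→0 (1)
 48  0111100101000100001→0 (1)
 49  1111001010001000011→1 (1)
 50  1110010100010000111→1 (1)
 51  1100101000100001111→1 (1)
 52  1001010001000011111→1 (0)
 53  0010100010000111110→0 (0)
 54  0101000100001111100→0 (1)
 55  1010001000011111001→1 (1)
 56  0100010000111110011→0 (1)
 57  1000100001111100111→1 (1)
 58  0001000011111001111→0 (0)
 59  0010000111110011110→0 (0)
 60  0100001111100111100→0 (1)
 61  1000011111001111001→1 (1)
 62  0000111110011110011→0 (1)
 63  0001111100111100111→0 (0)
 64  0011111001111001110→0 (1)
 65  0111110011110011101→0 (0)
 66  1111100111100111010→1 (1)

0100011100000110101001111100100011000011111010000111100101000100001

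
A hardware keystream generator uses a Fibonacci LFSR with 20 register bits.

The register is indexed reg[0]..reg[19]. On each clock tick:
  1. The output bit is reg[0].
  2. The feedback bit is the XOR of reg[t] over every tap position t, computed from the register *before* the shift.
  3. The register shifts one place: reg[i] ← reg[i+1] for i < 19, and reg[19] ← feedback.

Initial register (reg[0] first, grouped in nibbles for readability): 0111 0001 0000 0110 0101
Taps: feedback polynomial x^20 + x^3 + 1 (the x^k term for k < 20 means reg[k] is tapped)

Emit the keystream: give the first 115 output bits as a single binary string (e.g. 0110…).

0111000100000110010111111001001101001010001100001001000110111011010000011100011000010100111111110110101100110000010

tick  register→output (feedback)
  0  01110001000001100101→0 (1)
  1  11100010000011001011→1 (1)
  2  11000100000110010111→1 (1)
  3  10001000001100101111→1 (1)
  4  00010000011001011111→0 (1)
  5  00100000110010111111→0 (0)
  6  01000001100101111110→0 (0)
  7  10000011001011111100→1 (1)
  8  00000110010111111001→0 (0)
  9  00001100101111110010→0 (0)
 10  00011001011111100100→0 (1)
 11  00110010111111001001→0 (1)
 12  01100101111110010011→0 (0)
 13  11001011111100100110→1 (1)
 14  10010111111001001101→1 (0)
 15  00101111110010011010→0 (0)
 16  01011111100100110100→0 (1)
 17  10111111001001101001→1 (0)
 18  01111110010011010010→0 (1)
 19  11111100100110100101→1 (0)
 20  11111001001101001010→1 (0)
 21  11110010011010010100→1 (0)
 22  11100100110100101000→1 (1)
 23  11001001101001010001→1 (1)
 24  10010011010010100011→1 (0)
 25  00100110100101000110→0 (0)
 26  01001101001010001100→0 (0)
 27  10011010010100011000→1 (0)
 28  00110100101000110000→0 (1)
 29  01101001010001100001→0 (0)
 30  11010010100011000010→1 (0)
 31  10100101000110000100→1 (1)
 32  01001010001100001001→0 (0)
 33  10010100011000010010→1 (0)
 34  00101000110000100100→0 (0)
 35  01010001100001001000→0 (1)
 36  10100011000010010001→1 (1)
 37  01000110000100100011→0 (0)
 38  10001100001001000110→1 (1)
 39  00011000010010001101→0 (1)
 40  00110000100100011011→0 (1)
 41  01100001001000110111→0 (0)
 42  11000010010001101110→1 (1)
 43  10000100100011011101→1 (1)
 44  00001001000110111011→0 (0)
 45  00010010001101110110→0 (1)
 46  00100100011011101101→0 (0)
 47  01001000110111011010→0 (0)
 48  10010001101110110100→1 (0)
 49  00100011011101101000→0 (0)
 50  01000110111011010000→0 (0)
 51  10001101110110100000→1 (1)
 52  00011011101101000001→0 (1)
 53  00110111011010000011→0 (1)
 54  01101110110100000111→0 (0)
 55  11011101101000001110→1 (0)
 56  10111011010000011100→1 (0)
 57  01110110100000111000→0 (1)
 58  11101101000001110001→1 (1)
 59  11011010000011100011→1 (0)
 60  10110100000111000110→1 (0)
 61  01101000001110001100→0 (0)
 62  11010000011100011000→1 (0)
 63  10100000111000110000→1 (1)
 64  01000001110001100001→0 (0)
 65  10000011100011000010→1 (1)
 66  00000111000110000101→0 (0)
 67  00001110001100001010→0 (0)
 68  00011100011000010100→0 (1)
 69  00111000110000101001→0 (1)
 70  01110001100001010011→0 (1)
 71  11100011000010100111→1 (1)
 72  11000110000101001111→1 (1)
 73  10001100001010011111→1 (1)
 74  00011000010100111111→0 (1)
 75  00110000101001111111→0 (1)
 76  01100001010011111111→0 (0)
 77  11000010100111111110→1 (1)
 78  10000101001111111101→1 (1)
 79  00001010011111111011→0 (0)
 80  00010100111111110110→0 (1)
 81  00101001111111101101→0 (0)
 82  01010011111111011010→0 (1)
 83  10100111111110110101→1 (1)
 84  01001111111101101011→0 (0)
 85  10011111111011010110→1 (0)
 86  00111111110110101100→0 (1)
 87  01111111101101011001→0 (1)
 88  11111111011010110011→1 (0)
 89  11111110110101100110→1 (0)
 90  11111101101011001100→1 (0)
 91  11111011010110011000→1 (0)
 92  11110110101100110000→1 (0)
 93  11101101011001100000→1 (1)
 94  11011010110011000001→1 (0)
 95  10110101100110000010→1 (0)
 96  01101011001100000100→0 (0)
 97  11010110011000001000→1 (0)
 98  10101100110000010000→1 (1)
 99  01011001100000100001→0 (1)
100  10110011000001000011→1 (0)
101  01100110000010000110→0 (0)
102  11001100000100001100→1 (1)
103  10011000001000011001→1 (0)
104  00110000010000110010→0 (1)
105  01100000100001100101→0 (0)
106  11000001000011001010→1 (1)
107  10000010000110010101→1 (1)
108  00000100001100101011→0 (0)
109  00001000011001010110→0 (0)
110  00010000110010101100→0 (1)
111  00100001100101011001→0 (0)
112  01000011001010110010→0 (0)
113  10000110010101100100→1 (1)
114  00001100101011001001→0 (0)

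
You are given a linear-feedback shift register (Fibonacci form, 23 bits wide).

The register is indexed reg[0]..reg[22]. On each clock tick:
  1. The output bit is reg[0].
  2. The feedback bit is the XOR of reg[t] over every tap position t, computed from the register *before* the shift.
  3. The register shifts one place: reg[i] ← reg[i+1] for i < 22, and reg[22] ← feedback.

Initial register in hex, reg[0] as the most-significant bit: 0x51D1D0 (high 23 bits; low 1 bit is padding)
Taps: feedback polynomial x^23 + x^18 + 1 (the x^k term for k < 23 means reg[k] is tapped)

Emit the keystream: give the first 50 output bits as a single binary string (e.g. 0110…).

tick  register→output (feedback)
  0  01010001110100011101000→0 (0)
  1  10100011101000111010000→1 (0)
  2  01000111010001110100000→0 (0)
  3  10001110100011101000000→1 (1)
  4  00011101000111010000001→0 (0)
  5  00111010001110100000010→0 (0)
  6  01110100011101000000100→0 (0)
  7  11101000111010000001000→1 (1)
  8  11010001110100000010001→1 (0)
  9  10100011101000000100010→1 (1)
 10  01000111010000001000101→0 (0)
 11  10001110100000010001010→1 (1)
 12  00011101000000100010101→0 (1)
 13  00111010000001000101011→0 (0)
 14  01110100000010001010110→0 (1)
 15  11101000000100010101101→1 (1)
 16  11010000001000101011011→1 (0)
 17  10100000010001010110110→1 (0)
 18  01000000100010101101100→0 (0)
 19  10000001000101011011000→1 (0)
 20  00000010001010110110000→0 (1)
 21  00000100010101101100001→0 (0)
 22  00001000101011011000010→0 (0)
 23  00010001010110110000100→0 (0)
 24  00100010101101100001000→0 (0)
 25  01000101011011000010000→0 (1)
 26  10001010110110000100001→1 (1)
 27  00010101101100001000011→0 (0)
 28  00101011011000010000110→0 (0)
 29  01010110110000100001100→0 (0)
 30  10101101100001000011000→1 (0)
 31  01011011000010000110000→0 (1)
 32  10110110000100001100001→1 (1)
 33  01101100001000011000011→0 (0)
 34  11011000010000110000110→1 (1)
 35  10110000100001100001101→1 (1)
 36  01100001000011000011011→0 (1)
 37  11000010000110000110111→1 (0)
 38  10000100001100001101110→1 (1)
 39  00001000011000011011101→0 (1)
 40  00010000110000110111011→0 (1)
 41  00100001100001101110111→0 (1)
 42  01000011000011011101111→0 (0)
 43  10000110000110111011110→1 (0)
 44  00001100001101110111100→0 (1)
 45  00011000011011101111001→0 (1)
 46  00110000110111011110011→0 (1)
 47  01100001101110111100111→0 (0)
 48  11000011011101111001110→1 (1)
 49  10000110111011110011101→1 (0)

01010001110100011101000000100010101101100001000011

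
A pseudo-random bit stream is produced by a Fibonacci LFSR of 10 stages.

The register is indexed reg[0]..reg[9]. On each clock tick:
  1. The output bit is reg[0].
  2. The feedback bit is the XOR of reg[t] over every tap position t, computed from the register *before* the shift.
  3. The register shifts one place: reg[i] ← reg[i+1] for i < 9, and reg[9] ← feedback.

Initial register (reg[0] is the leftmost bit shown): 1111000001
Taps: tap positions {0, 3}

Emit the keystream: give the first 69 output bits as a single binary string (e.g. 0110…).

111100000101110010101110011101110111001100111010101110111101100101000

k : reg_k → out_k, fb_k
0: 1111000001 → 1, fb=0
1: 1110000010 → 1, fb=1
2: 1100000101 → 1, fb=1
3: 1000001011 → 1, fb=1
4: 0000010111 → 0, fb=0
5: 0000101110 → 0, fb=0
6: 0001011100 → 0, fb=1
7: 0010111001 → 0, fb=0
8: 0101110010 → 0, fb=1
9: 1011100101 → 1, fb=0
10: 0111001010 → 0, fb=1
11: 1110010101 → 1, fb=1
12: 1100101011 → 1, fb=1
13: 1001010111 → 1, fb=0
14: 0010101110 → 0, fb=0
15: 0101011100 → 0, fb=1
16: 1010111001 → 1, fb=1
17: 0101110011 → 0, fb=1
18: 1011100111 → 1, fb=0
19: 0111001110 → 0, fb=1
20: 1110011101 → 1, fb=1
21: 1100111011 → 1, fb=1
22: 1001110111 → 1, fb=0
23: 0011101110 → 0, fb=1
24: 0111011101 → 0, fb=1
25: 1110111011 → 1, fb=1
26: 1101110111 → 1, fb=0
27: 1011101110 → 1, fb=0
28: 0111011100 → 0, fb=1
29: 1110111001 → 1, fb=1
30: 1101110011 → 1, fb=0
31: 1011100110 → 1, fb=0
32: 0111001100 → 0, fb=1
33: 1110011001 → 1, fb=1
34: 1100110011 → 1, fb=1
35: 1001100111 → 1, fb=0
36: 0011001110 → 0, fb=1
37: 0110011101 → 0, fb=0
38: 1100111010 → 1, fb=1
39: 1001110101 → 1, fb=0
40: 0011101010 → 0, fb=1
41: 0111010101 → 0, fb=1
42: 1110101011 → 1, fb=1
43: 1101010111 → 1, fb=0
44: 1010101110 → 1, fb=1
45: 0101011101 → 0, fb=1
46: 1010111011 → 1, fb=1
47: 0101110111 → 0, fb=1
48: 1011101111 → 1, fb=0
49: 0111011110 → 0, fb=1
50: 1110111101 → 1, fb=1
51: 1101111011 → 1, fb=0
52: 1011110110 → 1, fb=0
53: 0111101100 → 0, fb=1
54: 1111011001 → 1, fb=0
55: 1110110010 → 1, fb=1
56: 1101100101 → 1, fb=0
57: 1011001010 → 1, fb=0
58: 0110010100 → 0, fb=0
59: 1100101000 → 1, fb=1
60: 1001010001 → 1, fb=0
61: 0010100010 → 0, fb=0
62: 0101000100 → 0, fb=1
63: 1010001001 → 1, fb=1
64: 0100010011 → 0, fb=0
65: 1000100110 → 1, fb=1
66: 0001001101 → 0, fb=1
67: 0010011011 → 0, fb=0
68: 0100110110 → 0, fb=0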